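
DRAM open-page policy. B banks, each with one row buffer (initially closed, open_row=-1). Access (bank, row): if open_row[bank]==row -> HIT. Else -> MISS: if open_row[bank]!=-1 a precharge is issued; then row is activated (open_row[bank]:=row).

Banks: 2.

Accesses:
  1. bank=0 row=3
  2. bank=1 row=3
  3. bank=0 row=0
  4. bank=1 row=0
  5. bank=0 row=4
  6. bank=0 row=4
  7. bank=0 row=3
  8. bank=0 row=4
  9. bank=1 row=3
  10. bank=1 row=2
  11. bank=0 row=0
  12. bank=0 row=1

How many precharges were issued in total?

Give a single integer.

Answer: 9

Derivation:
Acc 1: bank0 row3 -> MISS (open row3); precharges=0
Acc 2: bank1 row3 -> MISS (open row3); precharges=0
Acc 3: bank0 row0 -> MISS (open row0); precharges=1
Acc 4: bank1 row0 -> MISS (open row0); precharges=2
Acc 5: bank0 row4 -> MISS (open row4); precharges=3
Acc 6: bank0 row4 -> HIT
Acc 7: bank0 row3 -> MISS (open row3); precharges=4
Acc 8: bank0 row4 -> MISS (open row4); precharges=5
Acc 9: bank1 row3 -> MISS (open row3); precharges=6
Acc 10: bank1 row2 -> MISS (open row2); precharges=7
Acc 11: bank0 row0 -> MISS (open row0); precharges=8
Acc 12: bank0 row1 -> MISS (open row1); precharges=9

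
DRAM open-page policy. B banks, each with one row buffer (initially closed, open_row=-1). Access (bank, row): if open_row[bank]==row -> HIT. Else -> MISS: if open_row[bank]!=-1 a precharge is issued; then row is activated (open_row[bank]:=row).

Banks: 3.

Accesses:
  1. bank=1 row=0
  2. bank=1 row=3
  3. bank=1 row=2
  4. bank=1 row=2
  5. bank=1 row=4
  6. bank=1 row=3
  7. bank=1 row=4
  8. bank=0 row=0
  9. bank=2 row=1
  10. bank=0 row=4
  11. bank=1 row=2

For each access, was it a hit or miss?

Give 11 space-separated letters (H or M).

Acc 1: bank1 row0 -> MISS (open row0); precharges=0
Acc 2: bank1 row3 -> MISS (open row3); precharges=1
Acc 3: bank1 row2 -> MISS (open row2); precharges=2
Acc 4: bank1 row2 -> HIT
Acc 5: bank1 row4 -> MISS (open row4); precharges=3
Acc 6: bank1 row3 -> MISS (open row3); precharges=4
Acc 7: bank1 row4 -> MISS (open row4); precharges=5
Acc 8: bank0 row0 -> MISS (open row0); precharges=5
Acc 9: bank2 row1 -> MISS (open row1); precharges=5
Acc 10: bank0 row4 -> MISS (open row4); precharges=6
Acc 11: bank1 row2 -> MISS (open row2); precharges=7

Answer: M M M H M M M M M M M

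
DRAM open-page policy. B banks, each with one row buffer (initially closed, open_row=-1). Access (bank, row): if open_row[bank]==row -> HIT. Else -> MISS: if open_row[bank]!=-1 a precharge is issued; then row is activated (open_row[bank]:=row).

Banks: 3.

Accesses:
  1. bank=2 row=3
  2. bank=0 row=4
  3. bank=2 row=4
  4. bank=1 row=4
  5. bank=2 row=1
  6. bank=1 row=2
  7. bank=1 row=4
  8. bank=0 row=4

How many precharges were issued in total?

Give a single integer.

Answer: 4

Derivation:
Acc 1: bank2 row3 -> MISS (open row3); precharges=0
Acc 2: bank0 row4 -> MISS (open row4); precharges=0
Acc 3: bank2 row4 -> MISS (open row4); precharges=1
Acc 4: bank1 row4 -> MISS (open row4); precharges=1
Acc 5: bank2 row1 -> MISS (open row1); precharges=2
Acc 6: bank1 row2 -> MISS (open row2); precharges=3
Acc 7: bank1 row4 -> MISS (open row4); precharges=4
Acc 8: bank0 row4 -> HIT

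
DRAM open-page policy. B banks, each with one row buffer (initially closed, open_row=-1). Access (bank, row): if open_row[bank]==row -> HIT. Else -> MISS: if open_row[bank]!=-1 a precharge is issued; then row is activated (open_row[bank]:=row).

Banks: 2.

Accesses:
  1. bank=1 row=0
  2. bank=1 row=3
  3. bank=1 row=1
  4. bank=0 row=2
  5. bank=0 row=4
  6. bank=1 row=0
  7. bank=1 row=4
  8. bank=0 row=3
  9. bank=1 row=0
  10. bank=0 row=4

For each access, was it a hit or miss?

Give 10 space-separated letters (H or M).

Answer: M M M M M M M M M M

Derivation:
Acc 1: bank1 row0 -> MISS (open row0); precharges=0
Acc 2: bank1 row3 -> MISS (open row3); precharges=1
Acc 3: bank1 row1 -> MISS (open row1); precharges=2
Acc 4: bank0 row2 -> MISS (open row2); precharges=2
Acc 5: bank0 row4 -> MISS (open row4); precharges=3
Acc 6: bank1 row0 -> MISS (open row0); precharges=4
Acc 7: bank1 row4 -> MISS (open row4); precharges=5
Acc 8: bank0 row3 -> MISS (open row3); precharges=6
Acc 9: bank1 row0 -> MISS (open row0); precharges=7
Acc 10: bank0 row4 -> MISS (open row4); precharges=8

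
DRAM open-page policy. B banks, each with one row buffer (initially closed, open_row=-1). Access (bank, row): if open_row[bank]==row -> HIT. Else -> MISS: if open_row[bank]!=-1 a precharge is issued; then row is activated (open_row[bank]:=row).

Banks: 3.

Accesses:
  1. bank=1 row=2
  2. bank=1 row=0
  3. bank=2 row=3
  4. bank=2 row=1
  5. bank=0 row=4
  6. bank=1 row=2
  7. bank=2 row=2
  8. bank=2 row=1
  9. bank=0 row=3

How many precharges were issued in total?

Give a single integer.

Acc 1: bank1 row2 -> MISS (open row2); precharges=0
Acc 2: bank1 row0 -> MISS (open row0); precharges=1
Acc 3: bank2 row3 -> MISS (open row3); precharges=1
Acc 4: bank2 row1 -> MISS (open row1); precharges=2
Acc 5: bank0 row4 -> MISS (open row4); precharges=2
Acc 6: bank1 row2 -> MISS (open row2); precharges=3
Acc 7: bank2 row2 -> MISS (open row2); precharges=4
Acc 8: bank2 row1 -> MISS (open row1); precharges=5
Acc 9: bank0 row3 -> MISS (open row3); precharges=6

Answer: 6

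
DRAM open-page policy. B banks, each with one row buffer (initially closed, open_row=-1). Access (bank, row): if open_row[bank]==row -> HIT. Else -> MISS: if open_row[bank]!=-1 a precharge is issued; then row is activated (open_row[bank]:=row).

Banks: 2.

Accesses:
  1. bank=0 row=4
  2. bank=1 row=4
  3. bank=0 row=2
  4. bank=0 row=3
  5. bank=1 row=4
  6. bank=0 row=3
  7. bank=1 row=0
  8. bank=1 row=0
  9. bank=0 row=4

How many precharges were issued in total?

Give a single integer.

Answer: 4

Derivation:
Acc 1: bank0 row4 -> MISS (open row4); precharges=0
Acc 2: bank1 row4 -> MISS (open row4); precharges=0
Acc 3: bank0 row2 -> MISS (open row2); precharges=1
Acc 4: bank0 row3 -> MISS (open row3); precharges=2
Acc 5: bank1 row4 -> HIT
Acc 6: bank0 row3 -> HIT
Acc 7: bank1 row0 -> MISS (open row0); precharges=3
Acc 8: bank1 row0 -> HIT
Acc 9: bank0 row4 -> MISS (open row4); precharges=4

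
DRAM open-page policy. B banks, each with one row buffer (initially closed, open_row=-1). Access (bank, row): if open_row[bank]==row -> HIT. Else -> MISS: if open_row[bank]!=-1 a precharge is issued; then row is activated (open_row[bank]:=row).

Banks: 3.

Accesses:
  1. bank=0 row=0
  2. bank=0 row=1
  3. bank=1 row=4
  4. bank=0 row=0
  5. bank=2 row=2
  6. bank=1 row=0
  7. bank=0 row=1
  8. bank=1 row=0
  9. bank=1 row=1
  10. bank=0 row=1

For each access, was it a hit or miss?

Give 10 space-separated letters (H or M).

Answer: M M M M M M M H M H

Derivation:
Acc 1: bank0 row0 -> MISS (open row0); precharges=0
Acc 2: bank0 row1 -> MISS (open row1); precharges=1
Acc 3: bank1 row4 -> MISS (open row4); precharges=1
Acc 4: bank0 row0 -> MISS (open row0); precharges=2
Acc 5: bank2 row2 -> MISS (open row2); precharges=2
Acc 6: bank1 row0 -> MISS (open row0); precharges=3
Acc 7: bank0 row1 -> MISS (open row1); precharges=4
Acc 8: bank1 row0 -> HIT
Acc 9: bank1 row1 -> MISS (open row1); precharges=5
Acc 10: bank0 row1 -> HIT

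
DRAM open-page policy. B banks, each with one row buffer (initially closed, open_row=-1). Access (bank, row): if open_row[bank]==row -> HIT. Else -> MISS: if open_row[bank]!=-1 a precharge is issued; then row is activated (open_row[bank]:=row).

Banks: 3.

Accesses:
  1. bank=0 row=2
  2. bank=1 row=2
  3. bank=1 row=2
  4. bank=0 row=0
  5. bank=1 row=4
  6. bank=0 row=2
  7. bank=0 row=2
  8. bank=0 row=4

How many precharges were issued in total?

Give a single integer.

Answer: 4

Derivation:
Acc 1: bank0 row2 -> MISS (open row2); precharges=0
Acc 2: bank1 row2 -> MISS (open row2); precharges=0
Acc 3: bank1 row2 -> HIT
Acc 4: bank0 row0 -> MISS (open row0); precharges=1
Acc 5: bank1 row4 -> MISS (open row4); precharges=2
Acc 6: bank0 row2 -> MISS (open row2); precharges=3
Acc 7: bank0 row2 -> HIT
Acc 8: bank0 row4 -> MISS (open row4); precharges=4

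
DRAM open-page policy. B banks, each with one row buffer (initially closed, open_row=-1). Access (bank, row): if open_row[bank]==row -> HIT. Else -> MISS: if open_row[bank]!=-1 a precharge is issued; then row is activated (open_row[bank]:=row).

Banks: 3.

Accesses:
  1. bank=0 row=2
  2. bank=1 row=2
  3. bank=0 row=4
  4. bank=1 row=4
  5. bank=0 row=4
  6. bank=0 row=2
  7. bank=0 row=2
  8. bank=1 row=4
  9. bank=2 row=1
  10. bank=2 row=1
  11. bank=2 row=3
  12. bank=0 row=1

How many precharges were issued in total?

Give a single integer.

Acc 1: bank0 row2 -> MISS (open row2); precharges=0
Acc 2: bank1 row2 -> MISS (open row2); precharges=0
Acc 3: bank0 row4 -> MISS (open row4); precharges=1
Acc 4: bank1 row4 -> MISS (open row4); precharges=2
Acc 5: bank0 row4 -> HIT
Acc 6: bank0 row2 -> MISS (open row2); precharges=3
Acc 7: bank0 row2 -> HIT
Acc 8: bank1 row4 -> HIT
Acc 9: bank2 row1 -> MISS (open row1); precharges=3
Acc 10: bank2 row1 -> HIT
Acc 11: bank2 row3 -> MISS (open row3); precharges=4
Acc 12: bank0 row1 -> MISS (open row1); precharges=5

Answer: 5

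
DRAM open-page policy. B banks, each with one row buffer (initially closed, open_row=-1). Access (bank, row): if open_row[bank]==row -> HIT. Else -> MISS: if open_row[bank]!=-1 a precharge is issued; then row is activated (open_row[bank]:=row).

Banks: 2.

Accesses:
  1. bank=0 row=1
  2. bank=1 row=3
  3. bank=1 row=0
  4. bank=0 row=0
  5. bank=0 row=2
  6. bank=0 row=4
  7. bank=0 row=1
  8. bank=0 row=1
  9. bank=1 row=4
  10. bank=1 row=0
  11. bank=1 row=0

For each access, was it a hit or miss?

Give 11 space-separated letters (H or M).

Answer: M M M M M M M H M M H

Derivation:
Acc 1: bank0 row1 -> MISS (open row1); precharges=0
Acc 2: bank1 row3 -> MISS (open row3); precharges=0
Acc 3: bank1 row0 -> MISS (open row0); precharges=1
Acc 4: bank0 row0 -> MISS (open row0); precharges=2
Acc 5: bank0 row2 -> MISS (open row2); precharges=3
Acc 6: bank0 row4 -> MISS (open row4); precharges=4
Acc 7: bank0 row1 -> MISS (open row1); precharges=5
Acc 8: bank0 row1 -> HIT
Acc 9: bank1 row4 -> MISS (open row4); precharges=6
Acc 10: bank1 row0 -> MISS (open row0); precharges=7
Acc 11: bank1 row0 -> HIT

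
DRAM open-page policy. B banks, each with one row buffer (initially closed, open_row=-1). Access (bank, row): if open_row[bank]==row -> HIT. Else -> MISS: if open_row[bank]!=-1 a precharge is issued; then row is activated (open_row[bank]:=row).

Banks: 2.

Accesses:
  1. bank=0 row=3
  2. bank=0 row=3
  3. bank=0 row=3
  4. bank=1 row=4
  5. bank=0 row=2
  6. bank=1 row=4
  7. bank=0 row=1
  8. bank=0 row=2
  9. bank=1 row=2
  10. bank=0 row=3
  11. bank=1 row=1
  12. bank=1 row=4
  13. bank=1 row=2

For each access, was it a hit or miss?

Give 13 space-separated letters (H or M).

Acc 1: bank0 row3 -> MISS (open row3); precharges=0
Acc 2: bank0 row3 -> HIT
Acc 3: bank0 row3 -> HIT
Acc 4: bank1 row4 -> MISS (open row4); precharges=0
Acc 5: bank0 row2 -> MISS (open row2); precharges=1
Acc 6: bank1 row4 -> HIT
Acc 7: bank0 row1 -> MISS (open row1); precharges=2
Acc 8: bank0 row2 -> MISS (open row2); precharges=3
Acc 9: bank1 row2 -> MISS (open row2); precharges=4
Acc 10: bank0 row3 -> MISS (open row3); precharges=5
Acc 11: bank1 row1 -> MISS (open row1); precharges=6
Acc 12: bank1 row4 -> MISS (open row4); precharges=7
Acc 13: bank1 row2 -> MISS (open row2); precharges=8

Answer: M H H M M H M M M M M M M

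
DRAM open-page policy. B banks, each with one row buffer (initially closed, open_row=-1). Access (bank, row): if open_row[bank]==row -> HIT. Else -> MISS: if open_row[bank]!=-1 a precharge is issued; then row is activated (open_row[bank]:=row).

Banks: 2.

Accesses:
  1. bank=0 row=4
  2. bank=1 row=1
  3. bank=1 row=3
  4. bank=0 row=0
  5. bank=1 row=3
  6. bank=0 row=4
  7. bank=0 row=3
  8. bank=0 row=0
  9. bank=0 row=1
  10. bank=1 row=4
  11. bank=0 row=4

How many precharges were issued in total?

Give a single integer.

Answer: 8

Derivation:
Acc 1: bank0 row4 -> MISS (open row4); precharges=0
Acc 2: bank1 row1 -> MISS (open row1); precharges=0
Acc 3: bank1 row3 -> MISS (open row3); precharges=1
Acc 4: bank0 row0 -> MISS (open row0); precharges=2
Acc 5: bank1 row3 -> HIT
Acc 6: bank0 row4 -> MISS (open row4); precharges=3
Acc 7: bank0 row3 -> MISS (open row3); precharges=4
Acc 8: bank0 row0 -> MISS (open row0); precharges=5
Acc 9: bank0 row1 -> MISS (open row1); precharges=6
Acc 10: bank1 row4 -> MISS (open row4); precharges=7
Acc 11: bank0 row4 -> MISS (open row4); precharges=8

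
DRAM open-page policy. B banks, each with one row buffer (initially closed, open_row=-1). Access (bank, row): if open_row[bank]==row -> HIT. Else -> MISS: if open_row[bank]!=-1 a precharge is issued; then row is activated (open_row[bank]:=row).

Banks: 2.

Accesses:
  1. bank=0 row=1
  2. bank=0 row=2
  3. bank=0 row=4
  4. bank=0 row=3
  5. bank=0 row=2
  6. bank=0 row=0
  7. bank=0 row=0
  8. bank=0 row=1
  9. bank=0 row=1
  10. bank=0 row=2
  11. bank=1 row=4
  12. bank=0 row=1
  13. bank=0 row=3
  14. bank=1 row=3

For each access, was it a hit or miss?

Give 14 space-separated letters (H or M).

Acc 1: bank0 row1 -> MISS (open row1); precharges=0
Acc 2: bank0 row2 -> MISS (open row2); precharges=1
Acc 3: bank0 row4 -> MISS (open row4); precharges=2
Acc 4: bank0 row3 -> MISS (open row3); precharges=3
Acc 5: bank0 row2 -> MISS (open row2); precharges=4
Acc 6: bank0 row0 -> MISS (open row0); precharges=5
Acc 7: bank0 row0 -> HIT
Acc 8: bank0 row1 -> MISS (open row1); precharges=6
Acc 9: bank0 row1 -> HIT
Acc 10: bank0 row2 -> MISS (open row2); precharges=7
Acc 11: bank1 row4 -> MISS (open row4); precharges=7
Acc 12: bank0 row1 -> MISS (open row1); precharges=8
Acc 13: bank0 row3 -> MISS (open row3); precharges=9
Acc 14: bank1 row3 -> MISS (open row3); precharges=10

Answer: M M M M M M H M H M M M M M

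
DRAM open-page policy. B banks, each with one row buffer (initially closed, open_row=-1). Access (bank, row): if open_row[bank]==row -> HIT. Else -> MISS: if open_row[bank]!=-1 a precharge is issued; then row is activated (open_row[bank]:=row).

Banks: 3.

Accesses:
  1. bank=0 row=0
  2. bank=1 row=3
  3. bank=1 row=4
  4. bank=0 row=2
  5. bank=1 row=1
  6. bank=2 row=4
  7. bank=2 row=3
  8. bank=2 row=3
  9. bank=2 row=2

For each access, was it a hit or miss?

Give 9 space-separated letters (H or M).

Answer: M M M M M M M H M

Derivation:
Acc 1: bank0 row0 -> MISS (open row0); precharges=0
Acc 2: bank1 row3 -> MISS (open row3); precharges=0
Acc 3: bank1 row4 -> MISS (open row4); precharges=1
Acc 4: bank0 row2 -> MISS (open row2); precharges=2
Acc 5: bank1 row1 -> MISS (open row1); precharges=3
Acc 6: bank2 row4 -> MISS (open row4); precharges=3
Acc 7: bank2 row3 -> MISS (open row3); precharges=4
Acc 8: bank2 row3 -> HIT
Acc 9: bank2 row2 -> MISS (open row2); precharges=5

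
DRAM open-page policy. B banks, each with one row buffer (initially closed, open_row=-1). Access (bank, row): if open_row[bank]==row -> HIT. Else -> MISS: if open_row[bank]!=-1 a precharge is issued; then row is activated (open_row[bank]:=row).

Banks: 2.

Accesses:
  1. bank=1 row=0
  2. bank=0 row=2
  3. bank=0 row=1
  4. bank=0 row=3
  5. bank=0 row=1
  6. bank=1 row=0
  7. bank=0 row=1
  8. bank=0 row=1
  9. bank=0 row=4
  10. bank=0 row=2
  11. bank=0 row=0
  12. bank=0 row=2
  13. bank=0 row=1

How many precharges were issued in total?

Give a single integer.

Acc 1: bank1 row0 -> MISS (open row0); precharges=0
Acc 2: bank0 row2 -> MISS (open row2); precharges=0
Acc 3: bank0 row1 -> MISS (open row1); precharges=1
Acc 4: bank0 row3 -> MISS (open row3); precharges=2
Acc 5: bank0 row1 -> MISS (open row1); precharges=3
Acc 6: bank1 row0 -> HIT
Acc 7: bank0 row1 -> HIT
Acc 8: bank0 row1 -> HIT
Acc 9: bank0 row4 -> MISS (open row4); precharges=4
Acc 10: bank0 row2 -> MISS (open row2); precharges=5
Acc 11: bank0 row0 -> MISS (open row0); precharges=6
Acc 12: bank0 row2 -> MISS (open row2); precharges=7
Acc 13: bank0 row1 -> MISS (open row1); precharges=8

Answer: 8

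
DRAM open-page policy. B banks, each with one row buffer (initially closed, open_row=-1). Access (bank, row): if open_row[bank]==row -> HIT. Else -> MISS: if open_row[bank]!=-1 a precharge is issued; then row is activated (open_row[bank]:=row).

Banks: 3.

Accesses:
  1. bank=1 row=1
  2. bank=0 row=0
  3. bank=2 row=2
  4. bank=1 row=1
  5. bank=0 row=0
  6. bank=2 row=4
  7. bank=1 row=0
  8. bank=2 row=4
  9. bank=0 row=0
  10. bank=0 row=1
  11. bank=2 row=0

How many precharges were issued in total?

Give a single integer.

Answer: 4

Derivation:
Acc 1: bank1 row1 -> MISS (open row1); precharges=0
Acc 2: bank0 row0 -> MISS (open row0); precharges=0
Acc 3: bank2 row2 -> MISS (open row2); precharges=0
Acc 4: bank1 row1 -> HIT
Acc 5: bank0 row0 -> HIT
Acc 6: bank2 row4 -> MISS (open row4); precharges=1
Acc 7: bank1 row0 -> MISS (open row0); precharges=2
Acc 8: bank2 row4 -> HIT
Acc 9: bank0 row0 -> HIT
Acc 10: bank0 row1 -> MISS (open row1); precharges=3
Acc 11: bank2 row0 -> MISS (open row0); precharges=4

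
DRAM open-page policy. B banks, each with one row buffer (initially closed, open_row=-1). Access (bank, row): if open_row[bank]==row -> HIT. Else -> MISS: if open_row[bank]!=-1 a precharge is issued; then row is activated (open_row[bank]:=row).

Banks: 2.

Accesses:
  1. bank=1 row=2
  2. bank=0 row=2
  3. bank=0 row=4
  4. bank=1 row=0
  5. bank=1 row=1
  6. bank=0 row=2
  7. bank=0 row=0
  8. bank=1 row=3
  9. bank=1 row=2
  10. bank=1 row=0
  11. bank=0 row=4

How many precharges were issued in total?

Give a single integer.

Answer: 9

Derivation:
Acc 1: bank1 row2 -> MISS (open row2); precharges=0
Acc 2: bank0 row2 -> MISS (open row2); precharges=0
Acc 3: bank0 row4 -> MISS (open row4); precharges=1
Acc 4: bank1 row0 -> MISS (open row0); precharges=2
Acc 5: bank1 row1 -> MISS (open row1); precharges=3
Acc 6: bank0 row2 -> MISS (open row2); precharges=4
Acc 7: bank0 row0 -> MISS (open row0); precharges=5
Acc 8: bank1 row3 -> MISS (open row3); precharges=6
Acc 9: bank1 row2 -> MISS (open row2); precharges=7
Acc 10: bank1 row0 -> MISS (open row0); precharges=8
Acc 11: bank0 row4 -> MISS (open row4); precharges=9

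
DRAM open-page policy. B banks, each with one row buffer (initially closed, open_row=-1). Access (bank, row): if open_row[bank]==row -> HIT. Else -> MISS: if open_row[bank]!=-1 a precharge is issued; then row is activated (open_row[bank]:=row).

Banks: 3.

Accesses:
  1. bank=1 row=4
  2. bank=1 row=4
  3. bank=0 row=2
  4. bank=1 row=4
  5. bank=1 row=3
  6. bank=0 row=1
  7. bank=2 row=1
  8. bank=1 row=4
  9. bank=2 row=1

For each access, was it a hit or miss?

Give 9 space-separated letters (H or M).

Answer: M H M H M M M M H

Derivation:
Acc 1: bank1 row4 -> MISS (open row4); precharges=0
Acc 2: bank1 row4 -> HIT
Acc 3: bank0 row2 -> MISS (open row2); precharges=0
Acc 4: bank1 row4 -> HIT
Acc 5: bank1 row3 -> MISS (open row3); precharges=1
Acc 6: bank0 row1 -> MISS (open row1); precharges=2
Acc 7: bank2 row1 -> MISS (open row1); precharges=2
Acc 8: bank1 row4 -> MISS (open row4); precharges=3
Acc 9: bank2 row1 -> HIT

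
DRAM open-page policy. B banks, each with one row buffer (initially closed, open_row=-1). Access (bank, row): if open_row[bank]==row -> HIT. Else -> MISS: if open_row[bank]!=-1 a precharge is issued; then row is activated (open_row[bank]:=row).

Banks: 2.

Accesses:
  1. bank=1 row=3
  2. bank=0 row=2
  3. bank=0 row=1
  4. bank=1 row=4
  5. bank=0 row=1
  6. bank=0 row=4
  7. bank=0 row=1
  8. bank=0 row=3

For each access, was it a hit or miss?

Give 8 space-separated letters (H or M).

Acc 1: bank1 row3 -> MISS (open row3); precharges=0
Acc 2: bank0 row2 -> MISS (open row2); precharges=0
Acc 3: bank0 row1 -> MISS (open row1); precharges=1
Acc 4: bank1 row4 -> MISS (open row4); precharges=2
Acc 5: bank0 row1 -> HIT
Acc 6: bank0 row4 -> MISS (open row4); precharges=3
Acc 7: bank0 row1 -> MISS (open row1); precharges=4
Acc 8: bank0 row3 -> MISS (open row3); precharges=5

Answer: M M M M H M M M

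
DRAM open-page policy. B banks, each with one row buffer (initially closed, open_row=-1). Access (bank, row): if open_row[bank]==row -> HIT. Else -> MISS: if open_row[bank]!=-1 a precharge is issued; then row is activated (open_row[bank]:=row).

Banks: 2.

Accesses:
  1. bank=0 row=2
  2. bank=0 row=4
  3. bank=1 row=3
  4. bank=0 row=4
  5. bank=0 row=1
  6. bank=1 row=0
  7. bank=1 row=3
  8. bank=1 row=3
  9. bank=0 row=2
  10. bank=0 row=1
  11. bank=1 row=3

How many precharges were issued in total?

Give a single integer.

Acc 1: bank0 row2 -> MISS (open row2); precharges=0
Acc 2: bank0 row4 -> MISS (open row4); precharges=1
Acc 3: bank1 row3 -> MISS (open row3); precharges=1
Acc 4: bank0 row4 -> HIT
Acc 5: bank0 row1 -> MISS (open row1); precharges=2
Acc 6: bank1 row0 -> MISS (open row0); precharges=3
Acc 7: bank1 row3 -> MISS (open row3); precharges=4
Acc 8: bank1 row3 -> HIT
Acc 9: bank0 row2 -> MISS (open row2); precharges=5
Acc 10: bank0 row1 -> MISS (open row1); precharges=6
Acc 11: bank1 row3 -> HIT

Answer: 6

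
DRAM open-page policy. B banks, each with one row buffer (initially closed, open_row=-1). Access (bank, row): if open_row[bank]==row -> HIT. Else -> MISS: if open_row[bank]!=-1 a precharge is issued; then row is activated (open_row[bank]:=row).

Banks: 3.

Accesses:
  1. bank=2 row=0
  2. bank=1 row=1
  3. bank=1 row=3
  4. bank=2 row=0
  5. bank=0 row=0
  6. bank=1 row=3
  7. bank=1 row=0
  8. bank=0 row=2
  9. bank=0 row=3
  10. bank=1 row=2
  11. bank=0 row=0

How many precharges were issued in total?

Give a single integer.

Acc 1: bank2 row0 -> MISS (open row0); precharges=0
Acc 2: bank1 row1 -> MISS (open row1); precharges=0
Acc 3: bank1 row3 -> MISS (open row3); precharges=1
Acc 4: bank2 row0 -> HIT
Acc 5: bank0 row0 -> MISS (open row0); precharges=1
Acc 6: bank1 row3 -> HIT
Acc 7: bank1 row0 -> MISS (open row0); precharges=2
Acc 8: bank0 row2 -> MISS (open row2); precharges=3
Acc 9: bank0 row3 -> MISS (open row3); precharges=4
Acc 10: bank1 row2 -> MISS (open row2); precharges=5
Acc 11: bank0 row0 -> MISS (open row0); precharges=6

Answer: 6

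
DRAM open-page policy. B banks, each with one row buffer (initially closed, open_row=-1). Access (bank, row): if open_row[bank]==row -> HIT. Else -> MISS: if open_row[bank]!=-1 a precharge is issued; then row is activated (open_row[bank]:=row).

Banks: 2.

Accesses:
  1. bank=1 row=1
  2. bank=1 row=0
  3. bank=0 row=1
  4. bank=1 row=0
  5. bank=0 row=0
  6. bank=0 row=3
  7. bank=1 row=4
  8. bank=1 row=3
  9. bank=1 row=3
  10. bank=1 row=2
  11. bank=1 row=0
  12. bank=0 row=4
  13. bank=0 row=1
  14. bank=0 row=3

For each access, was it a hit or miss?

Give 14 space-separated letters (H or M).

Answer: M M M H M M M M H M M M M M

Derivation:
Acc 1: bank1 row1 -> MISS (open row1); precharges=0
Acc 2: bank1 row0 -> MISS (open row0); precharges=1
Acc 3: bank0 row1 -> MISS (open row1); precharges=1
Acc 4: bank1 row0 -> HIT
Acc 5: bank0 row0 -> MISS (open row0); precharges=2
Acc 6: bank0 row3 -> MISS (open row3); precharges=3
Acc 7: bank1 row4 -> MISS (open row4); precharges=4
Acc 8: bank1 row3 -> MISS (open row3); precharges=5
Acc 9: bank1 row3 -> HIT
Acc 10: bank1 row2 -> MISS (open row2); precharges=6
Acc 11: bank1 row0 -> MISS (open row0); precharges=7
Acc 12: bank0 row4 -> MISS (open row4); precharges=8
Acc 13: bank0 row1 -> MISS (open row1); precharges=9
Acc 14: bank0 row3 -> MISS (open row3); precharges=10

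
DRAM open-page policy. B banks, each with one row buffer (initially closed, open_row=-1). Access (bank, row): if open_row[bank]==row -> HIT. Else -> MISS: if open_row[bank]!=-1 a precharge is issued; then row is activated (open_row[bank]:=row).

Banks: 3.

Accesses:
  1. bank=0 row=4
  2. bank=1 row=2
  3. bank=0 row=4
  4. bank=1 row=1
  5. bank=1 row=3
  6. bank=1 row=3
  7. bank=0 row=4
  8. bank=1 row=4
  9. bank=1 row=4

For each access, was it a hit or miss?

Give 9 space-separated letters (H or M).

Answer: M M H M M H H M H

Derivation:
Acc 1: bank0 row4 -> MISS (open row4); precharges=0
Acc 2: bank1 row2 -> MISS (open row2); precharges=0
Acc 3: bank0 row4 -> HIT
Acc 4: bank1 row1 -> MISS (open row1); precharges=1
Acc 5: bank1 row3 -> MISS (open row3); precharges=2
Acc 6: bank1 row3 -> HIT
Acc 7: bank0 row4 -> HIT
Acc 8: bank1 row4 -> MISS (open row4); precharges=3
Acc 9: bank1 row4 -> HIT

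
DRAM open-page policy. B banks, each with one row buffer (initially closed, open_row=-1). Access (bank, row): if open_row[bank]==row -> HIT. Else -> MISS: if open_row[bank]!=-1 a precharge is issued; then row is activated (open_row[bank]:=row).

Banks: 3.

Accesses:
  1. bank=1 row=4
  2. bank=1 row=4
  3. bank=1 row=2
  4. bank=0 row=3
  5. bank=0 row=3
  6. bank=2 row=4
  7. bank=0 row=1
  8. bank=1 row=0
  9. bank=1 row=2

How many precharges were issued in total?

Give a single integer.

Acc 1: bank1 row4 -> MISS (open row4); precharges=0
Acc 2: bank1 row4 -> HIT
Acc 3: bank1 row2 -> MISS (open row2); precharges=1
Acc 4: bank0 row3 -> MISS (open row3); precharges=1
Acc 5: bank0 row3 -> HIT
Acc 6: bank2 row4 -> MISS (open row4); precharges=1
Acc 7: bank0 row1 -> MISS (open row1); precharges=2
Acc 8: bank1 row0 -> MISS (open row0); precharges=3
Acc 9: bank1 row2 -> MISS (open row2); precharges=4

Answer: 4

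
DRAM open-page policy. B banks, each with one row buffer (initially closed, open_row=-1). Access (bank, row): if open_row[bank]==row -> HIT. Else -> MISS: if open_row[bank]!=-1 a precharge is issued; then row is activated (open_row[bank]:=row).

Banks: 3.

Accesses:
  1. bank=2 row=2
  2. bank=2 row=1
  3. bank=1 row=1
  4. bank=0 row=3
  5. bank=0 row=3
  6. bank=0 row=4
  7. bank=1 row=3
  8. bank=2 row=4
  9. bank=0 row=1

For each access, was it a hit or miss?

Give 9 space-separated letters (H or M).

Answer: M M M M H M M M M

Derivation:
Acc 1: bank2 row2 -> MISS (open row2); precharges=0
Acc 2: bank2 row1 -> MISS (open row1); precharges=1
Acc 3: bank1 row1 -> MISS (open row1); precharges=1
Acc 4: bank0 row3 -> MISS (open row3); precharges=1
Acc 5: bank0 row3 -> HIT
Acc 6: bank0 row4 -> MISS (open row4); precharges=2
Acc 7: bank1 row3 -> MISS (open row3); precharges=3
Acc 8: bank2 row4 -> MISS (open row4); precharges=4
Acc 9: bank0 row1 -> MISS (open row1); precharges=5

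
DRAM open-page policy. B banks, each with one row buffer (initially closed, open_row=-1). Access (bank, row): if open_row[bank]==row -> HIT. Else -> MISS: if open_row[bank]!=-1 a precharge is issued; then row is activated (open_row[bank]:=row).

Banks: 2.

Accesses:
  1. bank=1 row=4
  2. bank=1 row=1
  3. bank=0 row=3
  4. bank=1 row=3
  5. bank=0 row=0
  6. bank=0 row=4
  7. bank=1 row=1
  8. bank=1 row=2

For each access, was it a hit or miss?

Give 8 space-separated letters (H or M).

Acc 1: bank1 row4 -> MISS (open row4); precharges=0
Acc 2: bank1 row1 -> MISS (open row1); precharges=1
Acc 3: bank0 row3 -> MISS (open row3); precharges=1
Acc 4: bank1 row3 -> MISS (open row3); precharges=2
Acc 5: bank0 row0 -> MISS (open row0); precharges=3
Acc 6: bank0 row4 -> MISS (open row4); precharges=4
Acc 7: bank1 row1 -> MISS (open row1); precharges=5
Acc 8: bank1 row2 -> MISS (open row2); precharges=6

Answer: M M M M M M M M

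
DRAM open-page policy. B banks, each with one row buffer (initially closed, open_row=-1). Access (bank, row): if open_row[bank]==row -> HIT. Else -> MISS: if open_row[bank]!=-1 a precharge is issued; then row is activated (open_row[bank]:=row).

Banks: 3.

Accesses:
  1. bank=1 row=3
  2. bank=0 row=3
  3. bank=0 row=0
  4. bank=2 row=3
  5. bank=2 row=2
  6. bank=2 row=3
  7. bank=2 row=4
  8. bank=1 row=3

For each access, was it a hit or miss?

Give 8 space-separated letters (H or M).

Answer: M M M M M M M H

Derivation:
Acc 1: bank1 row3 -> MISS (open row3); precharges=0
Acc 2: bank0 row3 -> MISS (open row3); precharges=0
Acc 3: bank0 row0 -> MISS (open row0); precharges=1
Acc 4: bank2 row3 -> MISS (open row3); precharges=1
Acc 5: bank2 row2 -> MISS (open row2); precharges=2
Acc 6: bank2 row3 -> MISS (open row3); precharges=3
Acc 7: bank2 row4 -> MISS (open row4); precharges=4
Acc 8: bank1 row3 -> HIT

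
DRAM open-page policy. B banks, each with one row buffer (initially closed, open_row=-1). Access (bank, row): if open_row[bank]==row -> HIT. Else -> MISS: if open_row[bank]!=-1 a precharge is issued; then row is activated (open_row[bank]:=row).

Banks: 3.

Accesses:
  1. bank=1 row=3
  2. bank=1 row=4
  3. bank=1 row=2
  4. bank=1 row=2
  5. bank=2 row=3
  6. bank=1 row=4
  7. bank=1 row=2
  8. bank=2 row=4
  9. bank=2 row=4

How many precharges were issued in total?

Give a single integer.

Acc 1: bank1 row3 -> MISS (open row3); precharges=0
Acc 2: bank1 row4 -> MISS (open row4); precharges=1
Acc 3: bank1 row2 -> MISS (open row2); precharges=2
Acc 4: bank1 row2 -> HIT
Acc 5: bank2 row3 -> MISS (open row3); precharges=2
Acc 6: bank1 row4 -> MISS (open row4); precharges=3
Acc 7: bank1 row2 -> MISS (open row2); precharges=4
Acc 8: bank2 row4 -> MISS (open row4); precharges=5
Acc 9: bank2 row4 -> HIT

Answer: 5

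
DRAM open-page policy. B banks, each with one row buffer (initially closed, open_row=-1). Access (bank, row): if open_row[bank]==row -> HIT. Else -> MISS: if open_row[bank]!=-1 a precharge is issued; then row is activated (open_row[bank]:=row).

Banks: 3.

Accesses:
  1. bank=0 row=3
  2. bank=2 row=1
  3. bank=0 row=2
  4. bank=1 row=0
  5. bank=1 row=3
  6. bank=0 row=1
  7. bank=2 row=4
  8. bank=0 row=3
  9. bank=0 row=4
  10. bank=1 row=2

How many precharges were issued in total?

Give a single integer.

Acc 1: bank0 row3 -> MISS (open row3); precharges=0
Acc 2: bank2 row1 -> MISS (open row1); precharges=0
Acc 3: bank0 row2 -> MISS (open row2); precharges=1
Acc 4: bank1 row0 -> MISS (open row0); precharges=1
Acc 5: bank1 row3 -> MISS (open row3); precharges=2
Acc 6: bank0 row1 -> MISS (open row1); precharges=3
Acc 7: bank2 row4 -> MISS (open row4); precharges=4
Acc 8: bank0 row3 -> MISS (open row3); precharges=5
Acc 9: bank0 row4 -> MISS (open row4); precharges=6
Acc 10: bank1 row2 -> MISS (open row2); precharges=7

Answer: 7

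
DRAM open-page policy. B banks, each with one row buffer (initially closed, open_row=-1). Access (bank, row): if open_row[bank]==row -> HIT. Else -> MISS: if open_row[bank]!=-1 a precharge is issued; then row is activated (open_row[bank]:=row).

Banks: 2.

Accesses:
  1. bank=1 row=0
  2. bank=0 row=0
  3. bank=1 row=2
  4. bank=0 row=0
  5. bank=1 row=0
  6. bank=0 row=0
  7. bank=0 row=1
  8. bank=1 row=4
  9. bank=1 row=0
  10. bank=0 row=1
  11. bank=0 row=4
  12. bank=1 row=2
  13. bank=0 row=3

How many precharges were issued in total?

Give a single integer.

Acc 1: bank1 row0 -> MISS (open row0); precharges=0
Acc 2: bank0 row0 -> MISS (open row0); precharges=0
Acc 3: bank1 row2 -> MISS (open row2); precharges=1
Acc 4: bank0 row0 -> HIT
Acc 5: bank1 row0 -> MISS (open row0); precharges=2
Acc 6: bank0 row0 -> HIT
Acc 7: bank0 row1 -> MISS (open row1); precharges=3
Acc 8: bank1 row4 -> MISS (open row4); precharges=4
Acc 9: bank1 row0 -> MISS (open row0); precharges=5
Acc 10: bank0 row1 -> HIT
Acc 11: bank0 row4 -> MISS (open row4); precharges=6
Acc 12: bank1 row2 -> MISS (open row2); precharges=7
Acc 13: bank0 row3 -> MISS (open row3); precharges=8

Answer: 8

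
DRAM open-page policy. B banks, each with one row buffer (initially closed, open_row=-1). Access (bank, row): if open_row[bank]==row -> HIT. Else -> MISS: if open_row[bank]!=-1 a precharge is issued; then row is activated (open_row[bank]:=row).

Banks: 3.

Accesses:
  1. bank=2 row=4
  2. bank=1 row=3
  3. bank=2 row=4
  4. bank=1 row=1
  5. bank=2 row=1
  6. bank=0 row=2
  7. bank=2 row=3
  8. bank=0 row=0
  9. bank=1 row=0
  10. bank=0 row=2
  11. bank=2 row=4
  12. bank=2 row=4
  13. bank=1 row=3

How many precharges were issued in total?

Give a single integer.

Answer: 8

Derivation:
Acc 1: bank2 row4 -> MISS (open row4); precharges=0
Acc 2: bank1 row3 -> MISS (open row3); precharges=0
Acc 3: bank2 row4 -> HIT
Acc 4: bank1 row1 -> MISS (open row1); precharges=1
Acc 5: bank2 row1 -> MISS (open row1); precharges=2
Acc 6: bank0 row2 -> MISS (open row2); precharges=2
Acc 7: bank2 row3 -> MISS (open row3); precharges=3
Acc 8: bank0 row0 -> MISS (open row0); precharges=4
Acc 9: bank1 row0 -> MISS (open row0); precharges=5
Acc 10: bank0 row2 -> MISS (open row2); precharges=6
Acc 11: bank2 row4 -> MISS (open row4); precharges=7
Acc 12: bank2 row4 -> HIT
Acc 13: bank1 row3 -> MISS (open row3); precharges=8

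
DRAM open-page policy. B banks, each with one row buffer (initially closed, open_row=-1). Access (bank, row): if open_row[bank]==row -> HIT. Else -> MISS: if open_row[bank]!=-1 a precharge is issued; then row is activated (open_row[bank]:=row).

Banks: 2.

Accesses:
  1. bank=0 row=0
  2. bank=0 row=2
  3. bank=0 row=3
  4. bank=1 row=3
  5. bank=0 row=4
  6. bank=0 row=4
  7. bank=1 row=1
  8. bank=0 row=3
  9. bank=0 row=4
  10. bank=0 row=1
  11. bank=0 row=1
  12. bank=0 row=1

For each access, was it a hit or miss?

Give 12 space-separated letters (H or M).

Answer: M M M M M H M M M M H H

Derivation:
Acc 1: bank0 row0 -> MISS (open row0); precharges=0
Acc 2: bank0 row2 -> MISS (open row2); precharges=1
Acc 3: bank0 row3 -> MISS (open row3); precharges=2
Acc 4: bank1 row3 -> MISS (open row3); precharges=2
Acc 5: bank0 row4 -> MISS (open row4); precharges=3
Acc 6: bank0 row4 -> HIT
Acc 7: bank1 row1 -> MISS (open row1); precharges=4
Acc 8: bank0 row3 -> MISS (open row3); precharges=5
Acc 9: bank0 row4 -> MISS (open row4); precharges=6
Acc 10: bank0 row1 -> MISS (open row1); precharges=7
Acc 11: bank0 row1 -> HIT
Acc 12: bank0 row1 -> HIT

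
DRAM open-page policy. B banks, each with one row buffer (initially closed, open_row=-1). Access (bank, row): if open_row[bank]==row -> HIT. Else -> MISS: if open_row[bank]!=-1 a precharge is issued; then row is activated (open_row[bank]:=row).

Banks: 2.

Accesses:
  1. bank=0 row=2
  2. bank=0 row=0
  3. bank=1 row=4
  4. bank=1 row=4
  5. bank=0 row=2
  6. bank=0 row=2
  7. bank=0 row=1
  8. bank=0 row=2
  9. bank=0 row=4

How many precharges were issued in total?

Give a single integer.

Answer: 5

Derivation:
Acc 1: bank0 row2 -> MISS (open row2); precharges=0
Acc 2: bank0 row0 -> MISS (open row0); precharges=1
Acc 3: bank1 row4 -> MISS (open row4); precharges=1
Acc 4: bank1 row4 -> HIT
Acc 5: bank0 row2 -> MISS (open row2); precharges=2
Acc 6: bank0 row2 -> HIT
Acc 7: bank0 row1 -> MISS (open row1); precharges=3
Acc 8: bank0 row2 -> MISS (open row2); precharges=4
Acc 9: bank0 row4 -> MISS (open row4); precharges=5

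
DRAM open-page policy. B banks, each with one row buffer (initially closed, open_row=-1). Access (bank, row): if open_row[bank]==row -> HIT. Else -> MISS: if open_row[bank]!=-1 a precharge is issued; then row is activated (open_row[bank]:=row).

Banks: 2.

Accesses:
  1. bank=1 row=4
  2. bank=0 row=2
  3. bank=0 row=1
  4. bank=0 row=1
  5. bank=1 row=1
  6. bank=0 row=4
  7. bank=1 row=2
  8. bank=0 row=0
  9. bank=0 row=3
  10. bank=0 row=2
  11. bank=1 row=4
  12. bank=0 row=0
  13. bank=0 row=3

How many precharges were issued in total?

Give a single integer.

Answer: 10

Derivation:
Acc 1: bank1 row4 -> MISS (open row4); precharges=0
Acc 2: bank0 row2 -> MISS (open row2); precharges=0
Acc 3: bank0 row1 -> MISS (open row1); precharges=1
Acc 4: bank0 row1 -> HIT
Acc 5: bank1 row1 -> MISS (open row1); precharges=2
Acc 6: bank0 row4 -> MISS (open row4); precharges=3
Acc 7: bank1 row2 -> MISS (open row2); precharges=4
Acc 8: bank0 row0 -> MISS (open row0); precharges=5
Acc 9: bank0 row3 -> MISS (open row3); precharges=6
Acc 10: bank0 row2 -> MISS (open row2); precharges=7
Acc 11: bank1 row4 -> MISS (open row4); precharges=8
Acc 12: bank0 row0 -> MISS (open row0); precharges=9
Acc 13: bank0 row3 -> MISS (open row3); precharges=10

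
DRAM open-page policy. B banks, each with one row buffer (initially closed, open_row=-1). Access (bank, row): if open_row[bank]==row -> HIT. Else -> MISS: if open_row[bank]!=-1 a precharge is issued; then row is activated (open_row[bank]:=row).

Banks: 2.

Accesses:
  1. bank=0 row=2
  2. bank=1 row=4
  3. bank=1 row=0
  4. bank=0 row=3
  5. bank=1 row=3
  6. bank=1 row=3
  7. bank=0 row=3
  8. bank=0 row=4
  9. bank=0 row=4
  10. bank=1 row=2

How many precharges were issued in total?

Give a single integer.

Answer: 5

Derivation:
Acc 1: bank0 row2 -> MISS (open row2); precharges=0
Acc 2: bank1 row4 -> MISS (open row4); precharges=0
Acc 3: bank1 row0 -> MISS (open row0); precharges=1
Acc 4: bank0 row3 -> MISS (open row3); precharges=2
Acc 5: bank1 row3 -> MISS (open row3); precharges=3
Acc 6: bank1 row3 -> HIT
Acc 7: bank0 row3 -> HIT
Acc 8: bank0 row4 -> MISS (open row4); precharges=4
Acc 9: bank0 row4 -> HIT
Acc 10: bank1 row2 -> MISS (open row2); precharges=5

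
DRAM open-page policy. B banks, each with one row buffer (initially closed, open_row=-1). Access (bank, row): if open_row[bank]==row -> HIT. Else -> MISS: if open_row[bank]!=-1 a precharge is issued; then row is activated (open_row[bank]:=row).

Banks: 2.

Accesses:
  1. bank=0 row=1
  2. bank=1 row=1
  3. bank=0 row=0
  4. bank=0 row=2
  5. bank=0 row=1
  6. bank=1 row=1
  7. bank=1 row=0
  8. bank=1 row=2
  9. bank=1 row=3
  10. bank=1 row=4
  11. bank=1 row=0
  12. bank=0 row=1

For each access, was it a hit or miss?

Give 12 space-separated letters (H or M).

Answer: M M M M M H M M M M M H

Derivation:
Acc 1: bank0 row1 -> MISS (open row1); precharges=0
Acc 2: bank1 row1 -> MISS (open row1); precharges=0
Acc 3: bank0 row0 -> MISS (open row0); precharges=1
Acc 4: bank0 row2 -> MISS (open row2); precharges=2
Acc 5: bank0 row1 -> MISS (open row1); precharges=3
Acc 6: bank1 row1 -> HIT
Acc 7: bank1 row0 -> MISS (open row0); precharges=4
Acc 8: bank1 row2 -> MISS (open row2); precharges=5
Acc 9: bank1 row3 -> MISS (open row3); precharges=6
Acc 10: bank1 row4 -> MISS (open row4); precharges=7
Acc 11: bank1 row0 -> MISS (open row0); precharges=8
Acc 12: bank0 row1 -> HIT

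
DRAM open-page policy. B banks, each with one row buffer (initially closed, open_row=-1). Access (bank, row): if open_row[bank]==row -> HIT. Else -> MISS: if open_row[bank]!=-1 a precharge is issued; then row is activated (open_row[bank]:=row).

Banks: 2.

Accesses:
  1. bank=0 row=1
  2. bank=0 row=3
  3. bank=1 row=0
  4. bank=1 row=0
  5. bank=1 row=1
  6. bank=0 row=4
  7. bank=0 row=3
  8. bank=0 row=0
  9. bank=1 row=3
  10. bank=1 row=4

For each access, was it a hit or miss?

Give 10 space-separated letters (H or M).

Answer: M M M H M M M M M M

Derivation:
Acc 1: bank0 row1 -> MISS (open row1); precharges=0
Acc 2: bank0 row3 -> MISS (open row3); precharges=1
Acc 3: bank1 row0 -> MISS (open row0); precharges=1
Acc 4: bank1 row0 -> HIT
Acc 5: bank1 row1 -> MISS (open row1); precharges=2
Acc 6: bank0 row4 -> MISS (open row4); precharges=3
Acc 7: bank0 row3 -> MISS (open row3); precharges=4
Acc 8: bank0 row0 -> MISS (open row0); precharges=5
Acc 9: bank1 row3 -> MISS (open row3); precharges=6
Acc 10: bank1 row4 -> MISS (open row4); precharges=7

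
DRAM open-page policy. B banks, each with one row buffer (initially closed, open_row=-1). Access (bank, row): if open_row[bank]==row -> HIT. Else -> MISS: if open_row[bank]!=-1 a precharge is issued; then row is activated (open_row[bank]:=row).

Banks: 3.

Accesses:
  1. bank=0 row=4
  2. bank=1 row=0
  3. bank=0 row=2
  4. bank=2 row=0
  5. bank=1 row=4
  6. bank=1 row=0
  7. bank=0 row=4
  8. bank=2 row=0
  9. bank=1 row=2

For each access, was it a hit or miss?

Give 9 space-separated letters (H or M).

Answer: M M M M M M M H M

Derivation:
Acc 1: bank0 row4 -> MISS (open row4); precharges=0
Acc 2: bank1 row0 -> MISS (open row0); precharges=0
Acc 3: bank0 row2 -> MISS (open row2); precharges=1
Acc 4: bank2 row0 -> MISS (open row0); precharges=1
Acc 5: bank1 row4 -> MISS (open row4); precharges=2
Acc 6: bank1 row0 -> MISS (open row0); precharges=3
Acc 7: bank0 row4 -> MISS (open row4); precharges=4
Acc 8: bank2 row0 -> HIT
Acc 9: bank1 row2 -> MISS (open row2); precharges=5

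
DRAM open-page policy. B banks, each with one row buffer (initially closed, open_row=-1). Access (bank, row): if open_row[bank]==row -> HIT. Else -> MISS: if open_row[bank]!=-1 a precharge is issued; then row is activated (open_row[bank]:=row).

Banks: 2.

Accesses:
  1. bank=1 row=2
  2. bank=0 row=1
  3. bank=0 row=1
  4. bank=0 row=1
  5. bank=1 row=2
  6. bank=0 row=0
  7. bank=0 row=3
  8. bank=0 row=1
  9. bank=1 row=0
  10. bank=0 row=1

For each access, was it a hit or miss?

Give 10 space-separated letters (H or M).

Answer: M M H H H M M M M H

Derivation:
Acc 1: bank1 row2 -> MISS (open row2); precharges=0
Acc 2: bank0 row1 -> MISS (open row1); precharges=0
Acc 3: bank0 row1 -> HIT
Acc 4: bank0 row1 -> HIT
Acc 5: bank1 row2 -> HIT
Acc 6: bank0 row0 -> MISS (open row0); precharges=1
Acc 7: bank0 row3 -> MISS (open row3); precharges=2
Acc 8: bank0 row1 -> MISS (open row1); precharges=3
Acc 9: bank1 row0 -> MISS (open row0); precharges=4
Acc 10: bank0 row1 -> HIT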